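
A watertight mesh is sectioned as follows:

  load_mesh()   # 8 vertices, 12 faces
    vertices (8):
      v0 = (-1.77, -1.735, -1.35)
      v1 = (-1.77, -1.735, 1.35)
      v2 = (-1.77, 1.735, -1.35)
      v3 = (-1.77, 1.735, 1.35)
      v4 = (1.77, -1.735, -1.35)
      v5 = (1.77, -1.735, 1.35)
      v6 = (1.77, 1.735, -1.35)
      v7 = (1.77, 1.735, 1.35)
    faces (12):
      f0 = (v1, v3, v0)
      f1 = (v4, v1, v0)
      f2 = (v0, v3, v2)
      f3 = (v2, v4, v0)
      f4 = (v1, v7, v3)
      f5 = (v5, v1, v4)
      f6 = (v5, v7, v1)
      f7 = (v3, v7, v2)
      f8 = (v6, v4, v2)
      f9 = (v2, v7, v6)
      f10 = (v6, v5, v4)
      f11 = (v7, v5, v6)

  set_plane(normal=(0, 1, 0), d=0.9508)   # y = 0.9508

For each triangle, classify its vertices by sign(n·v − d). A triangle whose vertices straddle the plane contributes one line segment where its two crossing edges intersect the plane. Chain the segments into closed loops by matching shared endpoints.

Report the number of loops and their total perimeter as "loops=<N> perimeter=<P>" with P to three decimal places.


loops=1 perimeter=12.480

Straddling triangles (8 of 12):
  (v1,v3,v0) [-+-] → (-1.77, 0.9508, 1.35)–(-1.77, 0.9508, 0.739816)  len=0.6102
  (v0,v3,v2) [-++] → (-1.77, 0.9508, 0.739816)–(-1.77, 0.9508, -1.35)  len=2.0898
  (v2,v4,v0) [+--] → (-0.96998, 0.9508, -1.35)–(-1.77, 0.9508, -1.35)  len=0.8000
  (v1,v7,v3) [-++] → (0.96998, 0.9508, 1.35)–(-1.77, 0.9508, 1.35)  len=2.7400
  (v5,v7,v1) [-+-] → (1.77, 0.9508, 1.35)–(0.96998, 0.9508, 1.35)  len=0.8000
  (v6,v4,v2) [+-+] → (1.77, 0.9508, -1.35)–(-0.96998, 0.9508, -1.35)  len=2.7400
  (v6,v5,v4) [+--] → (1.77, 0.9508, -0.739816)–(1.77, 0.9508, -1.35)  len=0.6102
  (v7,v5,v6) [+-+] → (1.77, 0.9508, 1.35)–(1.77, 0.9508, -0.739816)  len=2.0898

Chained into 1 loop(s):
  loop 1: 8 segments, perimeter = 12.4800
Total perimeter = 12.480


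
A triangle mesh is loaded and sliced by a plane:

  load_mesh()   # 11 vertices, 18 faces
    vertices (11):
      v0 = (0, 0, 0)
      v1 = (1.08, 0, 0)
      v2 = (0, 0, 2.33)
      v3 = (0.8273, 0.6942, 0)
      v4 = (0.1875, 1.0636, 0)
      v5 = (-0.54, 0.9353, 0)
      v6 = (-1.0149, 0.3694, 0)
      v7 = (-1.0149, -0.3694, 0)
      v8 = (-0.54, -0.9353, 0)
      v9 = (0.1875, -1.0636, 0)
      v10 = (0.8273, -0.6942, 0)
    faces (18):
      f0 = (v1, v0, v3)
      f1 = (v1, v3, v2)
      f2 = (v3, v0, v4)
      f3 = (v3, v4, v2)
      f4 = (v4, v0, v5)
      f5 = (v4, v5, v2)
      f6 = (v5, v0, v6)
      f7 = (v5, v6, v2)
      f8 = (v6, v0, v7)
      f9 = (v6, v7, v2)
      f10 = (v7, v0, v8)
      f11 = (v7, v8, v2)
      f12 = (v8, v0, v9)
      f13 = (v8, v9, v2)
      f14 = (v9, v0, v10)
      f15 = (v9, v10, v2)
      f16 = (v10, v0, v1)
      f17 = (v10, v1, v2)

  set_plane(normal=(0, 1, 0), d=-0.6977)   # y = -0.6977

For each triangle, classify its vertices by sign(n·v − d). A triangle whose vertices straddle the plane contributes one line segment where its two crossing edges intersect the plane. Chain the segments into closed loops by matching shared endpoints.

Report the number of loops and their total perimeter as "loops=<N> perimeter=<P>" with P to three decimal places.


Straddling triangles (6 of 18):
  (v7,v0,v8) [++-] → (-0.40282, -0.6977, 0)–(-0.739393, -0.6977, 0)  len=0.3366
  (v7,v8,v2) [+-+] → (-0.739393, -0.6977, 0)–(-0.40282, -0.6977, 0.591904)  len=0.6809
  (v8,v0,v9) [-+-] → (-0.40282, -0.6977, 0)–(0.122996, -0.6977, 0)  len=0.5258
  (v8,v9,v2) [--+] → (0.122996, -0.6977, 0.801567)–(-0.40282, -0.6977, 0.591904)  len=0.5661
  (v9,v0,v10) [-++] → (0.122996, -0.6977, 0)–(0.821238, -0.6977, 0)  len=0.6982
  (v9,v10,v2) [-++] → (0.821238, -0.6977, 0)–(0.122996, -0.6977, 0.801567)  len=1.0630

Chained into 1 loop(s):
  loop 1: 6 segments, perimeter = 3.8707
Total perimeter = 3.871

loops=1 perimeter=3.871


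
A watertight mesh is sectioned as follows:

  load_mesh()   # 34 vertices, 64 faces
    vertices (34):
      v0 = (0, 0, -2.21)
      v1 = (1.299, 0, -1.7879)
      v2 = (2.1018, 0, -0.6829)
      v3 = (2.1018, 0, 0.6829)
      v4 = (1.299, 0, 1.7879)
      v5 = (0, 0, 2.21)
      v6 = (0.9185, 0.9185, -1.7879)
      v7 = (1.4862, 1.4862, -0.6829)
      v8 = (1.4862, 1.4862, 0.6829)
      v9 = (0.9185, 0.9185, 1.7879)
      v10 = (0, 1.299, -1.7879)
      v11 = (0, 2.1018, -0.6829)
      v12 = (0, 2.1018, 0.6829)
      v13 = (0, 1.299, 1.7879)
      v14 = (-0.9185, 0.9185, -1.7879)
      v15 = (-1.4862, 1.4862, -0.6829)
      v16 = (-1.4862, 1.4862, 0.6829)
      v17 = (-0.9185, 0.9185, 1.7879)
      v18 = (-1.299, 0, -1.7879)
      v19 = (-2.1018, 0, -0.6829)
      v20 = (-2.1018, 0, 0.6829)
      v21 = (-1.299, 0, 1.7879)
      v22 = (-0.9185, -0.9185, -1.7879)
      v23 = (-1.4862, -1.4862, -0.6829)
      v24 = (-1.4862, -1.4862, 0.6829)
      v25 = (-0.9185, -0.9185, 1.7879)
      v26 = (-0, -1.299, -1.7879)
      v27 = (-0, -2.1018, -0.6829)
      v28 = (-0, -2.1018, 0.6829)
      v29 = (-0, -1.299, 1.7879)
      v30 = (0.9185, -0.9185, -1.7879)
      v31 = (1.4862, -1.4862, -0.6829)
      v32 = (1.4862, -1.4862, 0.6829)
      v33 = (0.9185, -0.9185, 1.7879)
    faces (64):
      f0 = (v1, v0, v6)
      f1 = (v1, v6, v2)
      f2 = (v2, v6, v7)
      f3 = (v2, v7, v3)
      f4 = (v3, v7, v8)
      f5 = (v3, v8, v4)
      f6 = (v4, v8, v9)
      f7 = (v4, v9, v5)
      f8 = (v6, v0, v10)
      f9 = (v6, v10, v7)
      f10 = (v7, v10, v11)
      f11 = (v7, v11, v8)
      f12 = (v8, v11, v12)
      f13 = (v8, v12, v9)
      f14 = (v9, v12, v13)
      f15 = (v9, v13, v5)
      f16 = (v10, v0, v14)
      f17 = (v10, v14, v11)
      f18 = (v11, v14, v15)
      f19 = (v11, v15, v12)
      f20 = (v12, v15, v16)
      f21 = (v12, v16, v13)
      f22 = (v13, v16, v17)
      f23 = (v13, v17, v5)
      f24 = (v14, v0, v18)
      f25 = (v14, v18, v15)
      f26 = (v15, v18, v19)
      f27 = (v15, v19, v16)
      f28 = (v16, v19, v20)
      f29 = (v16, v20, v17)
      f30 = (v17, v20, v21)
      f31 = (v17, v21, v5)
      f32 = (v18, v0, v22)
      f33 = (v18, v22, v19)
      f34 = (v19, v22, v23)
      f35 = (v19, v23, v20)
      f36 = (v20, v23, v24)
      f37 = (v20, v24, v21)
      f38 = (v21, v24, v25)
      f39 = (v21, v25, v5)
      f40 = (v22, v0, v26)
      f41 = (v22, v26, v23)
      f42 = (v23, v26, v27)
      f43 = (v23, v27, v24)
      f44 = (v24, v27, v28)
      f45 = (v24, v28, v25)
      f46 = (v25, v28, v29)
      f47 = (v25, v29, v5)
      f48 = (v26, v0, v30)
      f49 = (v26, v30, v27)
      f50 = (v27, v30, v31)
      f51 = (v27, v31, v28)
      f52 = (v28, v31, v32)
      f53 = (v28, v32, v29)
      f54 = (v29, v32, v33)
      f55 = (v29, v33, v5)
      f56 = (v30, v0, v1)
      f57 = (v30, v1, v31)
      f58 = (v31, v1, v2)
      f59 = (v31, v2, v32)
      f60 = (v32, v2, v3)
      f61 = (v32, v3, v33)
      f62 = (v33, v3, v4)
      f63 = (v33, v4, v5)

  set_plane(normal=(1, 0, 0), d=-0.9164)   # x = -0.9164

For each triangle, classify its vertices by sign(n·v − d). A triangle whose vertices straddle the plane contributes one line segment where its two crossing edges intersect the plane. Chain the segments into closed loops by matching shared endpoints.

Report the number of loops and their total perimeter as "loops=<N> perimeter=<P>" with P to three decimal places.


loops=1 perimeter=11.906

Straddling triangles (20 of 64):
  (v10,v0,v14) [++-] → (-0.9164, 0.9164, -1.78887)–(-0.9164, 0.91937, -1.7879)  len=0.0031
  (v10,v14,v11) [+-+] → (-0.9164, 0.91937, -1.7879)–(-0.9164, 0.921205, -1.78537)  len=0.0031
  (v11,v14,v15) [+--] → (-0.9164, 0.921205, -1.78537)–(-0.9164, 1.72222, -0.6829)  len=1.3627
  (v11,v15,v12) [+-+] → (-0.9164, 1.72222, -0.6829)–(-0.9164, 1.72222, -0.159261)  len=0.5236
  (v12,v15,v16) [+--] → (-0.9164, 1.72222, -0.159261)–(-0.9164, 1.72222, 0.6829)  len=0.8422
  (v12,v16,v13) [+-+] → (-0.9164, 1.72222, 0.6829)–(-0.9164, 1.41443, 1.10655)  len=0.5237
  (v13,v16,v17) [+--] → (-0.9164, 1.41443, 1.10655)–(-0.9164, 0.91937, 1.7879)  len=0.8422
  (v13,v17,v5) [+-+] → (-0.9164, 0.91937, 1.7879)–(-0.9164, 0.9164, 1.78887)  len=0.0031
  (v14,v0,v18) [-+-] → (-0.9164, 0.9164, -1.78887)–(-0.9164, 0, -1.91222)  len=0.9247
  (v17,v21,v5) [--+] → (-0.9164, 0, 1.91222)–(-0.9164, 0.9164, 1.78887)  len=0.9247
  (v18,v0,v22) [-+-] → (-0.9164, 0, -1.91222)–(-0.9164, -0.9164, -1.78887)  len=0.9247
  (v21,v25,v5) [--+] → (-0.9164, -0.9164, 1.78887)–(-0.9164, 0, 1.91222)  len=0.9247
  (v22,v0,v26) [-++] → (-0.9164, -0.9164, -1.78887)–(-0.9164, -0.91937, -1.7879)  len=0.0031
  (v22,v26,v23) [-+-] → (-0.9164, -0.91937, -1.7879)–(-0.9164, -1.41443, -1.10655)  len=0.8422
  (v23,v26,v27) [-++] → (-0.9164, -1.41443, -1.10655)–(-0.9164, -1.72222, -0.6829)  len=0.5237
  (v23,v27,v24) [-+-] → (-0.9164, -1.72222, -0.6829)–(-0.9164, -1.72222, 0.159261)  len=0.8422
  (v24,v27,v28) [-++] → (-0.9164, -1.72222, 0.159261)–(-0.9164, -1.72222, 0.6829)  len=0.5236
  (v24,v28,v25) [-+-] → (-0.9164, -1.72222, 0.6829)–(-0.9164, -0.921205, 1.78537)  len=1.3627
  (v25,v28,v29) [-++] → (-0.9164, -0.921205, 1.78537)–(-0.9164, -0.91937, 1.7879)  len=0.0031
  (v25,v29,v5) [-++] → (-0.9164, -0.91937, 1.7879)–(-0.9164, -0.9164, 1.78887)  len=0.0031

Chained into 1 loop(s):
  loop 1: 20 segments, perimeter = 11.9062
Total perimeter = 11.906


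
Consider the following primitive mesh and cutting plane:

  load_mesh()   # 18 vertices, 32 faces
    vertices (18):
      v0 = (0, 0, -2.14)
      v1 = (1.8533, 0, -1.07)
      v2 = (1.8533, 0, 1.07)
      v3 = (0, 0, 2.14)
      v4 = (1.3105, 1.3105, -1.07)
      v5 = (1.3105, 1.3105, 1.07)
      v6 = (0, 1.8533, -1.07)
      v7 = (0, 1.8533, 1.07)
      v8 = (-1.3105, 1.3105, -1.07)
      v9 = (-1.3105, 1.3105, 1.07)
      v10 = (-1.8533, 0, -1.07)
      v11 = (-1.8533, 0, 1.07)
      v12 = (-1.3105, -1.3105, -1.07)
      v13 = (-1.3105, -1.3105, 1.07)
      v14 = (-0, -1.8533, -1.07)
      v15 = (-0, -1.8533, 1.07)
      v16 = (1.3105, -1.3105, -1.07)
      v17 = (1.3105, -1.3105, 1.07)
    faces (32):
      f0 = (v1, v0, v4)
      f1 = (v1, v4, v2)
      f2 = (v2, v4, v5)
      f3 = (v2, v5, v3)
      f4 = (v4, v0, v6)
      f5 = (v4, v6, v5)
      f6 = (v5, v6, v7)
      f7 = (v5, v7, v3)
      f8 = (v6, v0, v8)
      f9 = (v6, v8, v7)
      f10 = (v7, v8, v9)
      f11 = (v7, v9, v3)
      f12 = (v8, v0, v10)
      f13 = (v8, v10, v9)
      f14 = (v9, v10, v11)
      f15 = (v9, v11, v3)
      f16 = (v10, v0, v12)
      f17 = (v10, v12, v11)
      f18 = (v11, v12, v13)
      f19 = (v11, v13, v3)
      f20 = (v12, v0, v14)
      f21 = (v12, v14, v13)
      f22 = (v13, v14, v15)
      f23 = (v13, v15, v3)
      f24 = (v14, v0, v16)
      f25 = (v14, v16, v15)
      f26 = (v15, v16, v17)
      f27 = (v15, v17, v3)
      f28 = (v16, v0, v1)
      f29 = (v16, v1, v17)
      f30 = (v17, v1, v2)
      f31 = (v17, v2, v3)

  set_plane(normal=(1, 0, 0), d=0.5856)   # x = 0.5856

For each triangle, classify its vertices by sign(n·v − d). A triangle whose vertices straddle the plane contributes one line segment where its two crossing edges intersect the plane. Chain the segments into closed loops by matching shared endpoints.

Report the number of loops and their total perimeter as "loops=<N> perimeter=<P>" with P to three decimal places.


loops=1 perimeter=11.423

Straddling triangles (12 of 32):
  (v1,v0,v4) [+-+] → (0.5856, 0, -1.8019)–(0.5856, 0.5856, -1.66187)  len=0.6021
  (v2,v5,v3) [++-] → (0.5856, 0.5856, 1.66187)–(0.5856, 0, 1.8019)  len=0.6021
  (v4,v0,v6) [+--] → (0.5856, 0.5856, -1.66187)–(0.5856, 1.61075, -1.07)  len=1.1837
  (v4,v6,v5) [+-+] → (0.5856, 1.61075, -1.07)–(0.5856, 1.61075, -0.113736)  len=0.9563
  (v5,v6,v7) [+--] → (0.5856, 1.61075, -0.113736)–(0.5856, 1.61075, 1.07)  len=1.1837
  (v5,v7,v3) [+--] → (0.5856, 1.61075, 1.07)–(0.5856, 0.5856, 1.66187)  len=1.1837
  (v14,v0,v16) [--+] → (0.5856, -0.5856, -1.66187)–(0.5856, -1.61075, -1.07)  len=1.1837
  (v14,v16,v15) [-+-] → (0.5856, -1.61075, -1.07)–(0.5856, -1.61075, 0.113736)  len=1.1837
  (v15,v16,v17) [-++] → (0.5856, -1.61075, 0.113736)–(0.5856, -1.61075, 1.07)  len=0.9563
  (v15,v17,v3) [-+-] → (0.5856, -1.61075, 1.07)–(0.5856, -0.5856, 1.66187)  len=1.1837
  (v16,v0,v1) [+-+] → (0.5856, -0.5856, -1.66187)–(0.5856, 0, -1.8019)  len=0.6021
  (v17,v2,v3) [++-] → (0.5856, 0, 1.8019)–(0.5856, -0.5856, 1.66187)  len=0.6021

Chained into 1 loop(s):
  loop 1: 12 segments, perimeter = 11.4234
Total perimeter = 11.423


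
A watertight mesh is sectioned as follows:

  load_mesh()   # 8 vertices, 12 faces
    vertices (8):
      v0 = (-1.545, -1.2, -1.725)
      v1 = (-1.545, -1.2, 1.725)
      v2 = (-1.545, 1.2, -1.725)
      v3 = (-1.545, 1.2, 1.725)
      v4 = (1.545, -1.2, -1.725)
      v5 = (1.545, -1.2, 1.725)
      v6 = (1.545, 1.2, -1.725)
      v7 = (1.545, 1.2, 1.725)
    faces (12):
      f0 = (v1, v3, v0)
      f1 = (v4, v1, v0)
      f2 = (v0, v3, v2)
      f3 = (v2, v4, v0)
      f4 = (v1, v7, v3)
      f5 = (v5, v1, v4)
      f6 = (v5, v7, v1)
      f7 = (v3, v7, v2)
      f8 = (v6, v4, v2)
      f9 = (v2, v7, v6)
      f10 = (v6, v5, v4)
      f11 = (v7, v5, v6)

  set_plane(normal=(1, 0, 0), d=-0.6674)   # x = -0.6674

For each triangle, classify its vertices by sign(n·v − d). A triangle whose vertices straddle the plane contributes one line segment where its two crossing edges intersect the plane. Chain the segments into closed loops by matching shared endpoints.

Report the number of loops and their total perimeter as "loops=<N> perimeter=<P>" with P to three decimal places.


loops=1 perimeter=11.700

Straddling triangles (8 of 12):
  (v4,v1,v0) [+--] → (-0.6674, -1.2, 0.745155)–(-0.6674, -1.2, -1.725)  len=2.4702
  (v2,v4,v0) [-+-] → (-0.6674, 0.518369, -1.725)–(-0.6674, -1.2, -1.725)  len=1.7184
  (v1,v7,v3) [-+-] → (-0.6674, -0.518369, 1.725)–(-0.6674, 1.2, 1.725)  len=1.7184
  (v5,v1,v4) [+-+] → (-0.6674, -1.2, 1.725)–(-0.6674, -1.2, 0.745155)  len=0.9798
  (v5,v7,v1) [++-] → (-0.6674, -0.518369, 1.725)–(-0.6674, -1.2, 1.725)  len=0.6816
  (v3,v7,v2) [-+-] → (-0.6674, 1.2, 1.725)–(-0.6674, 1.2, -0.745155)  len=2.4702
  (v6,v4,v2) [++-] → (-0.6674, 0.518369, -1.725)–(-0.6674, 1.2, -1.725)  len=0.6816
  (v2,v7,v6) [-++] → (-0.6674, 1.2, -0.745155)–(-0.6674, 1.2, -1.725)  len=0.9798

Chained into 1 loop(s):
  loop 1: 8 segments, perimeter = 11.7000
Total perimeter = 11.700


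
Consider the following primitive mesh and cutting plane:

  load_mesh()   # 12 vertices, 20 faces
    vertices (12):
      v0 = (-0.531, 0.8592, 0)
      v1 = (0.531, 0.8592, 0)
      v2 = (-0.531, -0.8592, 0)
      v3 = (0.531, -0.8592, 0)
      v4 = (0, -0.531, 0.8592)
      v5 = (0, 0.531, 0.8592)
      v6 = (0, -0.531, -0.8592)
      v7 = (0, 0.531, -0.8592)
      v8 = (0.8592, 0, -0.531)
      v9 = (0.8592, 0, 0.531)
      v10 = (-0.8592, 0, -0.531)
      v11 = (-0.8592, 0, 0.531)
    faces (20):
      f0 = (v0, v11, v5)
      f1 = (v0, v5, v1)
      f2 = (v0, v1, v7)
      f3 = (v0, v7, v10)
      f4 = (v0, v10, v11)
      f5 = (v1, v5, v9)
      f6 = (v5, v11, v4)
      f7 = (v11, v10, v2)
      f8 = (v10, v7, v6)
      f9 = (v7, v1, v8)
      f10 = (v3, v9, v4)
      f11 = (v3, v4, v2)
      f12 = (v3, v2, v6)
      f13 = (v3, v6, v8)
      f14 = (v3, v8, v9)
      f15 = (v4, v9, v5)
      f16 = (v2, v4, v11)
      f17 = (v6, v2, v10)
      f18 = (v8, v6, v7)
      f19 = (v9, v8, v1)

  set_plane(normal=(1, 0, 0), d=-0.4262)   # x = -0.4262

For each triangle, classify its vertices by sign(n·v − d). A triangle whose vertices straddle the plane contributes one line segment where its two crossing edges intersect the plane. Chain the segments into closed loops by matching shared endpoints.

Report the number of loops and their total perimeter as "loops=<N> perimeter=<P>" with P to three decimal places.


loops=1 perimeter=4.777

Straddling triangles (10 of 20):
  (v0,v11,v5) [--+] → (-0.4262, 0.267601, 0.696399)–(-0.4262, 0.794425, 0.169575)  len=0.7450
  (v0,v5,v1) [-++] → (-0.4262, 0.794425, 0.169575)–(-0.4262, 0.8592, 0)  len=0.1815
  (v0,v1,v7) [-++] → (-0.4262, 0.8592, 0)–(-0.4262, 0.794425, -0.169575)  len=0.1815
  (v0,v7,v10) [-+-] → (-0.4262, 0.794425, -0.169575)–(-0.4262, 0.267601, -0.696399)  len=0.7450
  (v5,v11,v4) [+-+] → (-0.4262, 0.267601, 0.696399)–(-0.4262, -0.267601, 0.696399)  len=0.5352
  (v10,v7,v6) [-++] → (-0.4262, 0.267601, -0.696399)–(-0.4262, -0.267601, -0.696399)  len=0.5352
  (v3,v4,v2) [++-] → (-0.4262, -0.794425, 0.169575)–(-0.4262, -0.8592, 0)  len=0.1815
  (v3,v2,v6) [+-+] → (-0.4262, -0.8592, 0)–(-0.4262, -0.794425, -0.169575)  len=0.1815
  (v2,v4,v11) [-+-] → (-0.4262, -0.794425, 0.169575)–(-0.4262, -0.267601, 0.696399)  len=0.7450
  (v6,v2,v10) [+--] → (-0.4262, -0.794425, -0.169575)–(-0.4262, -0.267601, -0.696399)  len=0.7450

Chained into 1 loop(s):
  loop 1: 10 segments, perimeter = 4.7767
Total perimeter = 4.777


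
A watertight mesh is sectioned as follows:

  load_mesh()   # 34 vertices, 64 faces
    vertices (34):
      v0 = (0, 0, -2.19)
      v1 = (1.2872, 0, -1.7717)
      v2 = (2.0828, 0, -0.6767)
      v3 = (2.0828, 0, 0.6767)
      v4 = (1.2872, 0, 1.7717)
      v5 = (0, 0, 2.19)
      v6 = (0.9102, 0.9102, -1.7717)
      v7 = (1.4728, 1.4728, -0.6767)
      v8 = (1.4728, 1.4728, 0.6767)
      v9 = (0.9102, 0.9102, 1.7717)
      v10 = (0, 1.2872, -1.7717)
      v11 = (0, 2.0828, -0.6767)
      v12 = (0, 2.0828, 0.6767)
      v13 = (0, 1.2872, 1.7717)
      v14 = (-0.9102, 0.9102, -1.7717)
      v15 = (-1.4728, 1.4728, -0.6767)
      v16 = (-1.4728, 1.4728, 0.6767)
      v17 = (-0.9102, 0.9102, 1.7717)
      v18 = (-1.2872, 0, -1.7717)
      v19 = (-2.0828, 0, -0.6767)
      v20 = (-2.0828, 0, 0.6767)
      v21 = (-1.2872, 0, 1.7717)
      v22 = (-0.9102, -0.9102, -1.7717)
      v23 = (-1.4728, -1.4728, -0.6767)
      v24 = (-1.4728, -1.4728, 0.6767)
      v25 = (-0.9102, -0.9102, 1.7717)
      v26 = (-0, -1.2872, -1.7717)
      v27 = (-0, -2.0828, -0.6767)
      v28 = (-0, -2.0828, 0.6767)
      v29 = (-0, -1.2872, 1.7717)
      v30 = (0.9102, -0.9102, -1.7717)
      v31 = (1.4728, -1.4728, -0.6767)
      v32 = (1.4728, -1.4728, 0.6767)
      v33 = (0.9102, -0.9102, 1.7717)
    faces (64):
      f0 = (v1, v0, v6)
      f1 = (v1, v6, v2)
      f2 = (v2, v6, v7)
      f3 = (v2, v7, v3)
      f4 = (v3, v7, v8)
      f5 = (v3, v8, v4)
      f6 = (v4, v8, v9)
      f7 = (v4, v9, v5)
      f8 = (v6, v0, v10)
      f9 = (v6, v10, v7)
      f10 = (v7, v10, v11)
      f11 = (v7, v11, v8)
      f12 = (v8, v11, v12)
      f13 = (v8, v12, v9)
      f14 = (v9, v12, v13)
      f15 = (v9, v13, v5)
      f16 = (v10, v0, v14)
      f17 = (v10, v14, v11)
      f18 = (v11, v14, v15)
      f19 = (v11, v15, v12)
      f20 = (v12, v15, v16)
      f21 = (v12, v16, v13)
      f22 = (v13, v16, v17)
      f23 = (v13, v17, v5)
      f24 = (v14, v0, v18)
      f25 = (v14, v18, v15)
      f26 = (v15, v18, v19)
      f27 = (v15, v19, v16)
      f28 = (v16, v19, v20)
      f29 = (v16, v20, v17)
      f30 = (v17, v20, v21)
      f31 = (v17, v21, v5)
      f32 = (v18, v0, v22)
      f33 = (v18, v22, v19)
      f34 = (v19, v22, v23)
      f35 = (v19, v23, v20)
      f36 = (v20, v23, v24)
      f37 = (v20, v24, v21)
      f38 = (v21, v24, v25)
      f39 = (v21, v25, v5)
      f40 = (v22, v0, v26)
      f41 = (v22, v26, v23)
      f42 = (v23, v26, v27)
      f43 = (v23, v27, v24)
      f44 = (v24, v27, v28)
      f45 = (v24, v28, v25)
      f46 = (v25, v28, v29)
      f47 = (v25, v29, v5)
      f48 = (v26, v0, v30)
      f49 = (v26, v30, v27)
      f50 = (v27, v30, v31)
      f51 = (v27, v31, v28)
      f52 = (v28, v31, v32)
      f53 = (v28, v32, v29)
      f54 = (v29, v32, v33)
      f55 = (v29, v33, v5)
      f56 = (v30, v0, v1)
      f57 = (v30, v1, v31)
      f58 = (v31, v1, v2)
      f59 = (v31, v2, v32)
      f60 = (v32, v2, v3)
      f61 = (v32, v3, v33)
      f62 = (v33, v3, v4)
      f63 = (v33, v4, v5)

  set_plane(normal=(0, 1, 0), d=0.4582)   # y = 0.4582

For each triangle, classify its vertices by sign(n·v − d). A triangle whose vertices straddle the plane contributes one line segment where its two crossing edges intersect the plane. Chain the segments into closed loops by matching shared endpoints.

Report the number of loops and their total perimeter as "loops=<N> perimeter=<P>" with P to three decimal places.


loops=1 perimeter=12.659

Straddling triangles (20 of 64):
  (v1,v0,v6) [--+] → (0.4582, 0.4582, -1.97943)–(1.09742, 0.4582, -1.7717)  len=0.6721
  (v1,v6,v2) [-+-] → (1.09742, 0.4582, -1.7717)–(1.49251, 0.4582, -1.22793)  len=0.6721
  (v2,v6,v7) [-++] → (1.49251, 0.4582, -1.22793)–(1.89302, 0.4582, -0.6767)  len=0.6814
  (v2,v7,v3) [-+-] → (1.89302, 0.4582, -0.6767)–(1.89302, 0.4582, 0.255646)  len=0.9323
  (v3,v7,v8) [-++] → (1.89302, 0.4582, 0.255646)–(1.89302, 0.4582, 0.6767)  len=0.4211
  (v3,v8,v4) [-+-] → (1.89302, 0.4582, 0.6767)–(1.34494, 0.4582, 1.43104)  len=0.9324
  (v4,v8,v9) [-++] → (1.34494, 0.4582, 1.43104)–(1.09742, 0.4582, 1.7717)  len=0.4211
  (v4,v9,v5) [-+-] → (1.09742, 0.4582, 1.7717)–(0.4582, 0.4582, 1.97943)  len=0.6721
  (v6,v0,v10) [+-+] → (0.4582, 0.4582, -1.97943)–(0, 0.4582, -2.0411)  len=0.4623
  (v9,v13,v5) [++-] → (0, 0.4582, 2.0411)–(0.4582, 0.4582, 1.97943)  len=0.4623
  (v10,v0,v14) [+-+] → (0, 0.4582, -2.0411)–(-0.4582, 0.4582, -1.97943)  len=0.4623
  (v13,v17,v5) [++-] → (-0.4582, 0.4582, 1.97943)–(0, 0.4582, 2.0411)  len=0.4623
  (v14,v0,v18) [+--] → (-0.4582, 0.4582, -1.97943)–(-1.09742, 0.4582, -1.7717)  len=0.6721
  (v14,v18,v15) [+-+] → (-1.09742, 0.4582, -1.7717)–(-1.34494, 0.4582, -1.43104)  len=0.4211
  (v15,v18,v19) [+--] → (-1.34494, 0.4582, -1.43104)–(-1.89302, 0.4582, -0.6767)  len=0.9324
  (v15,v19,v16) [+-+] → (-1.89302, 0.4582, -0.6767)–(-1.89302, 0.4582, -0.255646)  len=0.4211
  (v16,v19,v20) [+--] → (-1.89302, 0.4582, -0.255646)–(-1.89302, 0.4582, 0.6767)  len=0.9323
  (v16,v20,v17) [+-+] → (-1.89302, 0.4582, 0.6767)–(-1.49251, 0.4582, 1.22793)  len=0.6814
  (v17,v20,v21) [+--] → (-1.49251, 0.4582, 1.22793)–(-1.09742, 0.4582, 1.7717)  len=0.6721
  (v17,v21,v5) [+--] → (-1.09742, 0.4582, 1.7717)–(-0.4582, 0.4582, 1.97943)  len=0.6721

Chained into 1 loop(s):
  loop 1: 20 segments, perimeter = 12.6587
Total perimeter = 12.659


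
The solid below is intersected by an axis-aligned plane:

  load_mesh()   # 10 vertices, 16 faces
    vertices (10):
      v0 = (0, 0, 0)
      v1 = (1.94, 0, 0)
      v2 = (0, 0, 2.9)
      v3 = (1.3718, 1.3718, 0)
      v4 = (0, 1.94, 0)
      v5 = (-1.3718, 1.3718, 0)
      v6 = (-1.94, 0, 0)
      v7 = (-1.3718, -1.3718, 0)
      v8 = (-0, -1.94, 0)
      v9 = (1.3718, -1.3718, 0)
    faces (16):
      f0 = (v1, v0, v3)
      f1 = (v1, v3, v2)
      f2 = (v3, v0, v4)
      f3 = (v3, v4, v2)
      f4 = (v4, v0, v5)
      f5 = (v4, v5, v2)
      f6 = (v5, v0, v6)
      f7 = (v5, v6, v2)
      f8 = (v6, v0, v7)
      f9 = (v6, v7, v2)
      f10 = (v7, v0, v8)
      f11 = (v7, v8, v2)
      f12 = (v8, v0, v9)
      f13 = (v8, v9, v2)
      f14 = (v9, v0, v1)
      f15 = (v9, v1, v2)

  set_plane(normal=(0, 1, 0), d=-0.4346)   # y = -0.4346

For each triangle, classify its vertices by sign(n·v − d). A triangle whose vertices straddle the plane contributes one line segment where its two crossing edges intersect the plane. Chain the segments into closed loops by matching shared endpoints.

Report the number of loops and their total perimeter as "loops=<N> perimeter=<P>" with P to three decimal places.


loops=1 perimeter=9.310

Straddling triangles (8 of 16):
  (v6,v0,v7) [++-] → (-0.4346, -0.4346, 0)–(-1.75999, -0.4346, 0)  len=1.3254
  (v6,v7,v2) [+-+] → (-1.75999, -0.4346, 0)–(-0.4346, -0.4346, 1.98125)  len=2.3837
  (v7,v0,v8) [-+-] → (-0.4346, -0.4346, 0)–(0, -0.4346, 0)  len=0.4346
  (v7,v8,v2) [--+] → (0, -0.4346, 2.25034)–(-0.4346, -0.4346, 1.98125)  len=0.5112
  (v8,v0,v9) [-+-] → (0, -0.4346, 0)–(0.4346, -0.4346, 0)  len=0.4346
  (v8,v9,v2) [--+] → (0.4346, -0.4346, 1.98125)–(0, -0.4346, 2.25034)  len=0.5112
  (v9,v0,v1) [-++] → (0.4346, -0.4346, 0)–(1.75999, -0.4346, 0)  len=1.3254
  (v9,v1,v2) [-++] → (1.75999, -0.4346, 0)–(0.4346, -0.4346, 1.98125)  len=2.3837

Chained into 1 loop(s):
  loop 1: 8 segments, perimeter = 9.3097
Total perimeter = 9.310


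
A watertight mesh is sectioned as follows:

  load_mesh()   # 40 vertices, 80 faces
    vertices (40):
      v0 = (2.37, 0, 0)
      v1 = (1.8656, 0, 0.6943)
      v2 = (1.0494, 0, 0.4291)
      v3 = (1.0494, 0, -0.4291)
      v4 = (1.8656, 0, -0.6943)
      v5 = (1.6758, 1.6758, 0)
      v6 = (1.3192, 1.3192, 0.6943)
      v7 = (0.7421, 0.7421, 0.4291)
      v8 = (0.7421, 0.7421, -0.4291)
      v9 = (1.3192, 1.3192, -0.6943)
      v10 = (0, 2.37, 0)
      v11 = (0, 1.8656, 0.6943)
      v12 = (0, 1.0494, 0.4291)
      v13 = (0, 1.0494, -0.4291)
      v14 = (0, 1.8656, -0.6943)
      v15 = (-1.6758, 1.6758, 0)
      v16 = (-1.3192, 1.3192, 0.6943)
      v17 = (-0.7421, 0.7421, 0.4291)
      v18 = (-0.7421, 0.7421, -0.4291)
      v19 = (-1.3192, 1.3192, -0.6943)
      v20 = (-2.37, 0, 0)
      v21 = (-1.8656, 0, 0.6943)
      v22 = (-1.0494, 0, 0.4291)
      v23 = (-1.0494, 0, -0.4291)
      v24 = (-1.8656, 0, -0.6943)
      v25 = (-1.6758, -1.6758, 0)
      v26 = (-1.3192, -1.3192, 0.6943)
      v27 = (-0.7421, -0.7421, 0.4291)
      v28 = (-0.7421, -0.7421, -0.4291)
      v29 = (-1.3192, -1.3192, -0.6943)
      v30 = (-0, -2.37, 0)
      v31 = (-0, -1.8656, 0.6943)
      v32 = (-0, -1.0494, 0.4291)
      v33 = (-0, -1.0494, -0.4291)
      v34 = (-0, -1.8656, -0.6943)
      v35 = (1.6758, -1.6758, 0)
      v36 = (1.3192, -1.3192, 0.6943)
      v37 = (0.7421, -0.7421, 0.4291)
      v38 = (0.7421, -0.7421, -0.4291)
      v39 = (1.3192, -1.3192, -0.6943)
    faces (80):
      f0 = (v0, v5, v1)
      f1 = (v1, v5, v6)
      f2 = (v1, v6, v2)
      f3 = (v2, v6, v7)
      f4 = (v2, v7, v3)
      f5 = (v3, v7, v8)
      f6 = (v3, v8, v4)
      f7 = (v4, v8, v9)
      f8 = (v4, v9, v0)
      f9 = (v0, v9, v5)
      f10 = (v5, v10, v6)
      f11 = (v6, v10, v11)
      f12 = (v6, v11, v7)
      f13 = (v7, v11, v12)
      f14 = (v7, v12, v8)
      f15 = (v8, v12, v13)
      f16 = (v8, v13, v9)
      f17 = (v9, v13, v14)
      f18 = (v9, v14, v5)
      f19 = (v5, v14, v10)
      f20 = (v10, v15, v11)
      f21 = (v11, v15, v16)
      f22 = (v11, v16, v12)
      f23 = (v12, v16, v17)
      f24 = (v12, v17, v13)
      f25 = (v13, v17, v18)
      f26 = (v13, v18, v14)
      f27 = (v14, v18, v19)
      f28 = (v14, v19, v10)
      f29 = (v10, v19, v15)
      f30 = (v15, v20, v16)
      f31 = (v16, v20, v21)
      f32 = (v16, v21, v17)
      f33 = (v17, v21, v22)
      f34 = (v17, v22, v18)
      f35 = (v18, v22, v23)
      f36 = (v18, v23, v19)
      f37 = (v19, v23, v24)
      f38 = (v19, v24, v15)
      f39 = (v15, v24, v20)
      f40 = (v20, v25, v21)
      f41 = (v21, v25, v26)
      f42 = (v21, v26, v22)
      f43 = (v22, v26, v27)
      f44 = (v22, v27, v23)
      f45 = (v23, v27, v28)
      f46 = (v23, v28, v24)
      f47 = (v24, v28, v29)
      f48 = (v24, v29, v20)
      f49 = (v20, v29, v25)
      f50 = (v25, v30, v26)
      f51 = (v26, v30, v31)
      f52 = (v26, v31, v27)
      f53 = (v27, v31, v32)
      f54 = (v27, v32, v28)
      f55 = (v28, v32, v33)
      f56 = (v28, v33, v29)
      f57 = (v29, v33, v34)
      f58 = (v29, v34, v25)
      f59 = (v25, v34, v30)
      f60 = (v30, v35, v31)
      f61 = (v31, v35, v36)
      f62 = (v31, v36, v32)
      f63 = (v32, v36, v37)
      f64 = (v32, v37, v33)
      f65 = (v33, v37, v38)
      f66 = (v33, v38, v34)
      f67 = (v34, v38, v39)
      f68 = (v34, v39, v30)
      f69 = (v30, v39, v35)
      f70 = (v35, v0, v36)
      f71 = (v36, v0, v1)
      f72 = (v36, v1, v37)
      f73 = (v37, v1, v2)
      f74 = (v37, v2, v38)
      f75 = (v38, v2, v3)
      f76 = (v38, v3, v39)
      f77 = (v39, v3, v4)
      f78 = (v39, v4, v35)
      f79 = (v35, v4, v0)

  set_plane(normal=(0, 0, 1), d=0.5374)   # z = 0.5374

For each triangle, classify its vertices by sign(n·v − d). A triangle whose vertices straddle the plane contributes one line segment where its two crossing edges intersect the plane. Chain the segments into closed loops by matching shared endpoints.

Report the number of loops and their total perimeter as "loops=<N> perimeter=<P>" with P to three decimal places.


loops=2 perimeter=20.587

Straddling triangles (32 of 80):
  (v0,v5,v1) [--+] → (1.82271, 0.378702, 0.5374)–(1.97959, 0, 0.5374)  len=0.4099
  (v1,v5,v6) [+-+] → (1.82271, 0.378702, 0.5374)–(1.39979, 1.39979, 0.5374)  len=1.1052
  (v1,v6,v2) [++-] → (1.15958, 0.538723, 0.5374)–(1.38271, 0, 0.5374)  len=0.5831
  (v2,v6,v7) [-+-] → (1.15958, 0.538723, 0.5374)–(0.977771, 0.977771, 0.5374)  len=0.4752
  (v5,v10,v6) [--+] → (1.02108, 1.55666, 0.5374)–(1.39979, 1.39979, 0.5374)  len=0.4099
  (v6,v10,v11) [+-+] → (1.02108, 1.55666, 0.5374)–(0, 1.97959, 0.5374)  len=1.1052
  (v6,v11,v7) [++-] → (0.439048, 1.2009, 0.5374)–(0.977771, 0.977771, 0.5374)  len=0.5831
  (v7,v11,v12) [-+-] → (0.439048, 1.2009, 0.5374)–(0, 1.38271, 0.5374)  len=0.4752
  (v10,v15,v11) [--+] → (-0.378702, 1.82271, 0.5374)–(0, 1.97959, 0.5374)  len=0.4099
  (v11,v15,v16) [+-+] → (-0.378702, 1.82271, 0.5374)–(-1.39979, 1.39979, 0.5374)  len=1.1052
  (v11,v16,v12) [++-] → (-0.538723, 1.15958, 0.5374)–(0, 1.38271, 0.5374)  len=0.5831
  (v12,v16,v17) [-+-] → (-0.538723, 1.15958, 0.5374)–(-0.977771, 0.977771, 0.5374)  len=0.4752
  (v15,v20,v16) [--+] → (-1.55666, 1.02108, 0.5374)–(-1.39979, 1.39979, 0.5374)  len=0.4099
  (v16,v20,v21) [+-+] → (-1.55666, 1.02108, 0.5374)–(-1.97959, 0, 0.5374)  len=1.1052
  (v16,v21,v17) [++-] → (-1.2009, 0.439048, 0.5374)–(-0.977771, 0.977771, 0.5374)  len=0.5831
  (v17,v21,v22) [-+-] → (-1.2009, 0.439048, 0.5374)–(-1.38271, 0, 0.5374)  len=0.4752
  (v20,v25,v21) [--+] → (-1.82271, -0.378702, 0.5374)–(-1.97959, 0, 0.5374)  len=0.4099
  (v21,v25,v26) [+-+] → (-1.82271, -0.378702, 0.5374)–(-1.39979, -1.39979, 0.5374)  len=1.1052
  (v21,v26,v22) [++-] → (-1.15958, -0.538723, 0.5374)–(-1.38271, 0, 0.5374)  len=0.5831
  (v22,v26,v27) [-+-] → (-1.15958, -0.538723, 0.5374)–(-0.977771, -0.977771, 0.5374)  len=0.4752
  (v25,v30,v26) [--+] → (-1.02108, -1.55666, 0.5374)–(-1.39979, -1.39979, 0.5374)  len=0.4099
  (v26,v30,v31) [+-+] → (-1.02108, -1.55666, 0.5374)–(0, -1.97959, 0.5374)  len=1.1052
  (v26,v31,v27) [++-] → (-0.439048, -1.2009, 0.5374)–(-0.977771, -0.977771, 0.5374)  len=0.5831
  (v27,v31,v32) [-+-] → (-0.439048, -1.2009, 0.5374)–(0, -1.38271, 0.5374)  len=0.4752
  (v30,v35,v31) [--+] → (0.378702, -1.82271, 0.5374)–(0, -1.97959, 0.5374)  len=0.4099
  (v31,v35,v36) [+-+] → (0.378702, -1.82271, 0.5374)–(1.39979, -1.39979, 0.5374)  len=1.1052
  (v31,v36,v32) [++-] → (0.538723, -1.15958, 0.5374)–(0, -1.38271, 0.5374)  len=0.5831
  (v32,v36,v37) [-+-] → (0.538723, -1.15958, 0.5374)–(0.977771, -0.977771, 0.5374)  len=0.4752
  (v35,v0,v36) [--+] → (1.55666, -1.02108, 0.5374)–(1.39979, -1.39979, 0.5374)  len=0.4099
  (v36,v0,v1) [+-+] → (1.55666, -1.02108, 0.5374)–(1.97959, 0, 0.5374)  len=1.1052
  (v36,v1,v37) [++-] → (1.2009, -0.439048, 0.5374)–(0.977771, -0.977771, 0.5374)  len=0.5831
  (v37,v1,v2) [-+-] → (1.2009, -0.439048, 0.5374)–(1.38271, 0, 0.5374)  len=0.4752

Chained into 2 loop(s):
  loop 1: 16 segments, perimeter = 12.1209
  loop 2: 16 segments, perimeter = 8.4665
Total perimeter = 20.587


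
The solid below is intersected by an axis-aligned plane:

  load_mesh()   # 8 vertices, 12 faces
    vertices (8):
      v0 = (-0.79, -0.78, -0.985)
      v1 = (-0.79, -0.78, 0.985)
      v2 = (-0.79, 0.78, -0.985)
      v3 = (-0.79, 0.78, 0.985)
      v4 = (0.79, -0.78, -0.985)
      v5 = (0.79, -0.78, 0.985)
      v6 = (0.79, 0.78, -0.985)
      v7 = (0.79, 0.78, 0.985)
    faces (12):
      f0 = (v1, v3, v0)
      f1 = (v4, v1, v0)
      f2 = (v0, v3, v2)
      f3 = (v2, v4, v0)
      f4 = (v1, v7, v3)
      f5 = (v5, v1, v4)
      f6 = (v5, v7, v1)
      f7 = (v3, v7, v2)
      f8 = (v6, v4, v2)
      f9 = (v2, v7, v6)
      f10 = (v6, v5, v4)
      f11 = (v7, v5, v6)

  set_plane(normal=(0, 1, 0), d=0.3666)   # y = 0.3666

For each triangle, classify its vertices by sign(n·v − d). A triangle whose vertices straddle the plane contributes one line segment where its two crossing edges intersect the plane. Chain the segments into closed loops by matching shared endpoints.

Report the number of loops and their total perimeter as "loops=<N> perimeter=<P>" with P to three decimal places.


Straddling triangles (8 of 12):
  (v1,v3,v0) [-+-] → (-0.79, 0.3666, 0.985)–(-0.79, 0.3666, 0.46295)  len=0.5221
  (v0,v3,v2) [-++] → (-0.79, 0.3666, 0.46295)–(-0.79, 0.3666, -0.985)  len=1.4479
  (v2,v4,v0) [+--] → (-0.3713, 0.3666, -0.985)–(-0.79, 0.3666, -0.985)  len=0.4187
  (v1,v7,v3) [-++] → (0.3713, 0.3666, 0.985)–(-0.79, 0.3666, 0.985)  len=1.1613
  (v5,v7,v1) [-+-] → (0.79, 0.3666, 0.985)–(0.3713, 0.3666, 0.985)  len=0.4187
  (v6,v4,v2) [+-+] → (0.79, 0.3666, -0.985)–(-0.3713, 0.3666, -0.985)  len=1.1613
  (v6,v5,v4) [+--] → (0.79, 0.3666, -0.46295)–(0.79, 0.3666, -0.985)  len=0.5221
  (v7,v5,v6) [+-+] → (0.79, 0.3666, 0.985)–(0.79, 0.3666, -0.46295)  len=1.4479

Chained into 1 loop(s):
  loop 1: 8 segments, perimeter = 7.1000
Total perimeter = 7.100

loops=1 perimeter=7.100


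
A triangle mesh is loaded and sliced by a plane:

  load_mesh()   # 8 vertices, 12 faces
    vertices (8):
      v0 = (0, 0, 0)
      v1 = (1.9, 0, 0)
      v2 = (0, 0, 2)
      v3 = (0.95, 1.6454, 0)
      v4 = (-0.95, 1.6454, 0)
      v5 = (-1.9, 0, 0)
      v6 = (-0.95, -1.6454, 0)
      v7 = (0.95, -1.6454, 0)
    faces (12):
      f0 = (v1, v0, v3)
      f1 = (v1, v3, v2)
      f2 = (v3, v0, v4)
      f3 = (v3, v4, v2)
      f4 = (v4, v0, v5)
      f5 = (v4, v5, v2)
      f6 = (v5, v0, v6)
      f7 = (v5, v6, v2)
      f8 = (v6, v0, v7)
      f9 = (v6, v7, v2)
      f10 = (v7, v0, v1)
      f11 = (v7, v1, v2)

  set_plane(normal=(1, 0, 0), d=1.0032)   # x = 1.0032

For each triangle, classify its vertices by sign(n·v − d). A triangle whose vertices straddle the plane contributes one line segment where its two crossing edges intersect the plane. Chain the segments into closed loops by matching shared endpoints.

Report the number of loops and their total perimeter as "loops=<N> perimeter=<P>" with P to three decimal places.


Straddling triangles (4 of 12):
  (v1,v0,v3) [+--] → (1.0032, 0, 0)–(1.0032, 1.55326, 0)  len=1.5533
  (v1,v3,v2) [+--] → (1.0032, 1.55326, 0)–(1.0032, 0, 0.944)  len=1.8176
  (v7,v0,v1) [--+] → (1.0032, 0, 0)–(1.0032, -1.55326, 0)  len=1.5533
  (v7,v1,v2) [-+-] → (1.0032, -1.55326, 0)–(1.0032, 0, 0.944)  len=1.8176

Chained into 1 loop(s):
  loop 1: 4 segments, perimeter = 6.7418
Total perimeter = 6.742

loops=1 perimeter=6.742


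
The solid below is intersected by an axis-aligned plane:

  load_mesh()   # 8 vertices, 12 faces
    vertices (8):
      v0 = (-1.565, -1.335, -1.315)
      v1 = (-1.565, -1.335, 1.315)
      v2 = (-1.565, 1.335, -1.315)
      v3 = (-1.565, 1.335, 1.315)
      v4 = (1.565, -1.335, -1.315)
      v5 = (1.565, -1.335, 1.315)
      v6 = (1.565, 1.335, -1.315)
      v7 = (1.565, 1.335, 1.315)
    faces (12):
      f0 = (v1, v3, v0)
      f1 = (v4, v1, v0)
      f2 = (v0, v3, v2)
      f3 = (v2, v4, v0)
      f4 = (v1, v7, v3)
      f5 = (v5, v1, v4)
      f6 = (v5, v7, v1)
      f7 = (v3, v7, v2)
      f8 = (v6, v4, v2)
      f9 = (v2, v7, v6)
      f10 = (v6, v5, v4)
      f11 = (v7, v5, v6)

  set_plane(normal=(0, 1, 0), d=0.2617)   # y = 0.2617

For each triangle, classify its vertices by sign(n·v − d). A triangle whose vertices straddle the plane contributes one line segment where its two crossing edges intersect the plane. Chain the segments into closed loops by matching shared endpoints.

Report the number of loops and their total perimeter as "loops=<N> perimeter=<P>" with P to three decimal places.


loops=1 perimeter=11.520

Straddling triangles (8 of 12):
  (v1,v3,v0) [-+-] → (-1.565, 0.2617, 1.315)–(-1.565, 0.2617, 0.257779)  len=1.0572
  (v0,v3,v2) [-++] → (-1.565, 0.2617, 0.257779)–(-1.565, 0.2617, -1.315)  len=1.5728
  (v2,v4,v0) [+--] → (-0.306787, 0.2617, -1.315)–(-1.565, 0.2617, -1.315)  len=1.2582
  (v1,v7,v3) [-++] → (0.306787, 0.2617, 1.315)–(-1.565, 0.2617, 1.315)  len=1.8718
  (v5,v7,v1) [-+-] → (1.565, 0.2617, 1.315)–(0.306787, 0.2617, 1.315)  len=1.2582
  (v6,v4,v2) [+-+] → (1.565, 0.2617, -1.315)–(-0.306787, 0.2617, -1.315)  len=1.8718
  (v6,v5,v4) [+--] → (1.565, 0.2617, -0.257779)–(1.565, 0.2617, -1.315)  len=1.0572
  (v7,v5,v6) [+-+] → (1.565, 0.2617, 1.315)–(1.565, 0.2617, -0.257779)  len=1.5728

Chained into 1 loop(s):
  loop 1: 8 segments, perimeter = 11.5200
Total perimeter = 11.520


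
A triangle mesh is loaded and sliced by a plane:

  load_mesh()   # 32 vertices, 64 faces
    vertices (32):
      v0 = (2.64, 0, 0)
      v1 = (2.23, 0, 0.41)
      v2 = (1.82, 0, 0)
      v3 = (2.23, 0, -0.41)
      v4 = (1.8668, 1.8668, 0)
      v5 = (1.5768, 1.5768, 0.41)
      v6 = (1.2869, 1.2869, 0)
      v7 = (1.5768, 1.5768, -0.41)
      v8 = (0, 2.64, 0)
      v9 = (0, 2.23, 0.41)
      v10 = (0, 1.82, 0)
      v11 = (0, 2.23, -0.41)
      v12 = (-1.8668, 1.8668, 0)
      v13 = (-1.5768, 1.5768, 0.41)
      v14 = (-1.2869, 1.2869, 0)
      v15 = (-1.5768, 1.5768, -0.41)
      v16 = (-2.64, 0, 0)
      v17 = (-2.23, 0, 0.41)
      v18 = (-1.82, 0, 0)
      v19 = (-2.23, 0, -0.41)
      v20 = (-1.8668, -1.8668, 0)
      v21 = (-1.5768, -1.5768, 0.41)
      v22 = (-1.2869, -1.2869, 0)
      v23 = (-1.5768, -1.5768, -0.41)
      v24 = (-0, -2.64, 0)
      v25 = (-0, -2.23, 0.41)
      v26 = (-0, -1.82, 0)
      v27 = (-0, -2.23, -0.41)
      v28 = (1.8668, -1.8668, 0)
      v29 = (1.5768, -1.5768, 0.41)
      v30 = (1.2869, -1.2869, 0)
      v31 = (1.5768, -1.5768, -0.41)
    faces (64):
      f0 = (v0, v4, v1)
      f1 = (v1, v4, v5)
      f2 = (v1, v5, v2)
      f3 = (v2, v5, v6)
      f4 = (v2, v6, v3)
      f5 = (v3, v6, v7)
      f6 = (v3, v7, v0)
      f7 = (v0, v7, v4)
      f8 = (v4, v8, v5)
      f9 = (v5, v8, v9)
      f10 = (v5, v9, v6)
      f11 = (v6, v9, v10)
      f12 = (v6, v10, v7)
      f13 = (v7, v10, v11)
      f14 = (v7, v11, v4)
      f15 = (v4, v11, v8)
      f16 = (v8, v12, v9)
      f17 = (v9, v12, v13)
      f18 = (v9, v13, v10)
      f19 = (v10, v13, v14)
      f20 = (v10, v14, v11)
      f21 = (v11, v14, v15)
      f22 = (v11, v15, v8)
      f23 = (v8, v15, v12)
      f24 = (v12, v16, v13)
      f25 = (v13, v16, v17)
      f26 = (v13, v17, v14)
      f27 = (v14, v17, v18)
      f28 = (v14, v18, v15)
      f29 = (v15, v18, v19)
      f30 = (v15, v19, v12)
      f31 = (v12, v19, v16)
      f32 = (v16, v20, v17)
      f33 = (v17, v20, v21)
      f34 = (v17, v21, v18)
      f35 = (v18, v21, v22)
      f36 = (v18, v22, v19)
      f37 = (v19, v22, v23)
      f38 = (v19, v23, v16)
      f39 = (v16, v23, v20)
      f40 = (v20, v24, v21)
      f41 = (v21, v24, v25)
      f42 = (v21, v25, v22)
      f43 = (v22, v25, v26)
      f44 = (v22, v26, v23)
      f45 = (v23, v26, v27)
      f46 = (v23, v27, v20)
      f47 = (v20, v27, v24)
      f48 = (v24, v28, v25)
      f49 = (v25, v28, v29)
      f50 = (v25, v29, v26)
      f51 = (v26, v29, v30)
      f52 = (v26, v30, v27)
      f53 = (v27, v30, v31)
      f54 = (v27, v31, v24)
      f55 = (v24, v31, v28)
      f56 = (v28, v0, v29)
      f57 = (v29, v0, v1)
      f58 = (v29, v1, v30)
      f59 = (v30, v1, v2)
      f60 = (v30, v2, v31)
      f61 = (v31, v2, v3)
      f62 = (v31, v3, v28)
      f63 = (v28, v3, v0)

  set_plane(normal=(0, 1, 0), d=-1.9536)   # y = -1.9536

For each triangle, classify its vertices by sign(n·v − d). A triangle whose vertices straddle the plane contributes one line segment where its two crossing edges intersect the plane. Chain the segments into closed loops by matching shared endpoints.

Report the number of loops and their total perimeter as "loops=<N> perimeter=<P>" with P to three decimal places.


loops=1 perimeter=7.175

Straddling triangles (14 of 64):
  (v20,v24,v21) [+-+] → (-1.65723, -1.9536, 0)–(-1.01798, -1.9536, 0.264695)  len=0.6919
  (v21,v24,v25) [+--] → (-1.01798, -1.9536, 0.264695)–(-0.667219, -1.9536, 0.41)  len=0.3797
  (v21,v25,v22) [+-+] → (-0.667219, -1.9536, 0.41)–(-0.37716, -1.9536, 0.289839)  len=0.3140
  (v22,v25,v26) [+-+] → (-0.37716, -1.9536, 0.289839)–(0, -1.9536, 0.1336)  len=0.4082
  (v23,v26,v27) [++-] → (0, -1.9536, -0.1336)–(-0.667219, -1.9536, -0.41)  len=0.7222
  (v23,v27,v20) [+-+] → (-0.667219, -1.9536, -0.41)–(-1.42066, -1.9536, -0.0979846)  len=0.8155
  (v20,v27,v24) [+--] → (-1.42066, -1.9536, -0.0979846)–(-1.65723, -1.9536, 0)  len=0.2561
  (v24,v28,v25) [-+-] → (1.65723, -1.9536, 0)–(1.42066, -1.9536, 0.0979846)  len=0.2561
  (v25,v28,v29) [-++] → (1.42066, -1.9536, 0.0979846)–(0.667219, -1.9536, 0.41)  len=0.8155
  (v25,v29,v26) [-++] → (0.667219, -1.9536, 0.41)–(0, -1.9536, 0.1336)  len=0.7222
  (v26,v30,v27) [++-] → (0.37716, -1.9536, -0.289839)–(0, -1.9536, -0.1336)  len=0.4082
  (v27,v30,v31) [-++] → (0.37716, -1.9536, -0.289839)–(0.667219, -1.9536, -0.41)  len=0.3140
  (v27,v31,v24) [-+-] → (0.667219, -1.9536, -0.41)–(1.01798, -1.9536, -0.264695)  len=0.3797
  (v24,v31,v28) [-++] → (1.01798, -1.9536, -0.264695)–(1.65723, -1.9536, 0)  len=0.6919

Chained into 1 loop(s):
  loop 1: 14 segments, perimeter = 7.1750
Total perimeter = 7.175
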